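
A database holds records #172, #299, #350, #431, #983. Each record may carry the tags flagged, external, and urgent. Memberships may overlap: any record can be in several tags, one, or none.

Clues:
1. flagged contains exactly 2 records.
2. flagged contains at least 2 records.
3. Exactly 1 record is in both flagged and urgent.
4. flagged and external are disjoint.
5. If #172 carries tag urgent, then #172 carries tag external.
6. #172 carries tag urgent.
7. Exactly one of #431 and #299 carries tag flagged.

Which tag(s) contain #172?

From (6): #172 ∈ urgent.
(5): #172 ∈ external.
(4) (disjoint): #172 ∉ flagged.

#172: external, urgent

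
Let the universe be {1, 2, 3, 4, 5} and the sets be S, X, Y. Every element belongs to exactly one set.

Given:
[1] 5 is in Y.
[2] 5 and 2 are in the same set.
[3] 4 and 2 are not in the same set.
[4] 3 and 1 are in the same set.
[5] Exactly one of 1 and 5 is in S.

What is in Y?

From (1): 5 ∈ Y.
(2): 2 matches 5: 2 ∉ S.
(2): 2 matches 5: 2 ∉ X.
(2): 2 matches 5: 2 ∈ Y.
(3): 4 ∉ Y.
(5) (exactly one): 1 ∈ S.
(4): 3 matches 1: 3 ∈ S.

Y = {2, 5}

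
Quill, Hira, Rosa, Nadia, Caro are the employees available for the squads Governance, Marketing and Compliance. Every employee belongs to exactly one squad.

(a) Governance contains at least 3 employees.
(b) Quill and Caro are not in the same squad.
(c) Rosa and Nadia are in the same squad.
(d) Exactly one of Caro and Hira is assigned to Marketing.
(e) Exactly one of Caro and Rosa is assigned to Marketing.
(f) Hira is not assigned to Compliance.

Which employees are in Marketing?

Marketing = {Caro}

From (f): Hira ∉ Compliance.
Suppose Quill ∈ Marketing: no assignment then satisfies all the clues, so Quill ∉ Marketing.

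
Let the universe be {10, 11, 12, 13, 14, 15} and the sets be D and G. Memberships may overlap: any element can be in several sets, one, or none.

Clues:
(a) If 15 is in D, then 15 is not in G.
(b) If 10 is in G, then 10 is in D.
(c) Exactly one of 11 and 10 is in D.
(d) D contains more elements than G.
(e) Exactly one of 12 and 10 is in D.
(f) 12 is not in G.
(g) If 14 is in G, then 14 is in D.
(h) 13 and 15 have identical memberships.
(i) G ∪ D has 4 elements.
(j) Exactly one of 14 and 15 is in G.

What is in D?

D = {10, 13, 14, 15}

From (f): 12 ∉ G.
Suppose 10 ∉ D: no assignment then satisfies all the clues, so 10 ∈ D.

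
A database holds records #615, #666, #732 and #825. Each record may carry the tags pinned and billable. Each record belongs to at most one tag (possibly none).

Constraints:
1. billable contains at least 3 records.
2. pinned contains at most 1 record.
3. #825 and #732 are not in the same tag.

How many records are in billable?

3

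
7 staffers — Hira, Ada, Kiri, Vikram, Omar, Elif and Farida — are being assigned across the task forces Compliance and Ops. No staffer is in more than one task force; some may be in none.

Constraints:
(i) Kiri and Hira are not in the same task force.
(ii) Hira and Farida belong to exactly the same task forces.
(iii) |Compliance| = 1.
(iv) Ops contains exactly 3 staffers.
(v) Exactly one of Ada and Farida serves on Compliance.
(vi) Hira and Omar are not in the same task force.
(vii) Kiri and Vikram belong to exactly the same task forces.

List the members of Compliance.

Compliance = {Ada}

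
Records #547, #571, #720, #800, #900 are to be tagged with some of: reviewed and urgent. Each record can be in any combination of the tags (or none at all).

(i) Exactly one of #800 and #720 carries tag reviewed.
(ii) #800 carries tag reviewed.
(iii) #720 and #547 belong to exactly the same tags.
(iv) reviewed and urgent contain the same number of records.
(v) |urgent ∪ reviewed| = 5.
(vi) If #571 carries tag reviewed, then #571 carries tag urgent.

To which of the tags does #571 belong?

From (ii): #800 ∈ reviewed.
(i) (exactly one): #720 ∉ reviewed.
(iii): #547 matches #720: #547 ∉ reviewed.
Suppose #571 ∉ reviewed: no assignment then satisfies all the clues, so #571 ∈ reviewed.

#571: reviewed, urgent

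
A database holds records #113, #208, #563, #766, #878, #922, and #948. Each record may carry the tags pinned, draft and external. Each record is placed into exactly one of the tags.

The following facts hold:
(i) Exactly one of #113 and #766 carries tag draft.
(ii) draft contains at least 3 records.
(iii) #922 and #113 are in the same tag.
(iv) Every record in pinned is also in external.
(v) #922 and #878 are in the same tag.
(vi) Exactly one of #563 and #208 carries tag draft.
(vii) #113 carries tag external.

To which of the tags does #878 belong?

#878: external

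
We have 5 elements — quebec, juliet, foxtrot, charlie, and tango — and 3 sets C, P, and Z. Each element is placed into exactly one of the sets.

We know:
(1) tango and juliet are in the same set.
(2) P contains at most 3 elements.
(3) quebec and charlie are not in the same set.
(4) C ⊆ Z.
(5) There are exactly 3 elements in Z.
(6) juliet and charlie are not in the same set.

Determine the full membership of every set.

C = {}; P = {charlie, foxtrot}; Z = {juliet, quebec, tango}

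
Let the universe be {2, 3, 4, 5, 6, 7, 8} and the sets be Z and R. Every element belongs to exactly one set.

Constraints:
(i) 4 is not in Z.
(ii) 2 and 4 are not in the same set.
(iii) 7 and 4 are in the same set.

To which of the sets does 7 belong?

7: R

From (i): 4 ∉ Z.
(iii): 7 matches 4: 7 ∉ Z.
Only one set left: 4 ∈ R.
Only one set left: 7 ∈ R.
(ii): 2 ∉ R.
Only one set left: 2 ∈ Z.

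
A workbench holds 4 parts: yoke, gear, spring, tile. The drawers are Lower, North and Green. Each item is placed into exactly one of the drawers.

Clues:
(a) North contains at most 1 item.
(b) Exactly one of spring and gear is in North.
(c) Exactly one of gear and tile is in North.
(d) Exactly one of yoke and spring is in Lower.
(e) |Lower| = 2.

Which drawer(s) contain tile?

tile: Lower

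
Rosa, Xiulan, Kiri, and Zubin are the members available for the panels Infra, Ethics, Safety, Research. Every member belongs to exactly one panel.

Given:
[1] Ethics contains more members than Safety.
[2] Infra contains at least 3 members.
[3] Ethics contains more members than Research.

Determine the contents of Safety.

Safety = {}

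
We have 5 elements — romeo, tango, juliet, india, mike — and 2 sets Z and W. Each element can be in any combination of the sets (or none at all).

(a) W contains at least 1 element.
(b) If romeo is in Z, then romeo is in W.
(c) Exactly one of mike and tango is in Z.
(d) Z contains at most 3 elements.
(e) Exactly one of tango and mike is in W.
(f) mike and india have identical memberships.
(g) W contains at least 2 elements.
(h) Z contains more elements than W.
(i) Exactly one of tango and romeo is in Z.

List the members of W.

W = {romeo, tango}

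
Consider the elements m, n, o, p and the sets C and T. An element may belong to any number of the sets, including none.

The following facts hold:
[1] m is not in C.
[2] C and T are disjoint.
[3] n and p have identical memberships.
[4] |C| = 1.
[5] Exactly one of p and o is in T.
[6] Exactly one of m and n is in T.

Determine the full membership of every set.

From (1): m ∉ C.
Suppose m ∈ T: no assignment then satisfies all the clues, so m ∉ T.

C = {o}; T = {n, p}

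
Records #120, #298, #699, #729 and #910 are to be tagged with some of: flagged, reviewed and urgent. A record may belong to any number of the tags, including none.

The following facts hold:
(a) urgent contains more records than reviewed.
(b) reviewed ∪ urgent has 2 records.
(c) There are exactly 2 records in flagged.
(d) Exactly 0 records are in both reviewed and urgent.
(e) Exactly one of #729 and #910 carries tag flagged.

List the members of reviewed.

reviewed = {}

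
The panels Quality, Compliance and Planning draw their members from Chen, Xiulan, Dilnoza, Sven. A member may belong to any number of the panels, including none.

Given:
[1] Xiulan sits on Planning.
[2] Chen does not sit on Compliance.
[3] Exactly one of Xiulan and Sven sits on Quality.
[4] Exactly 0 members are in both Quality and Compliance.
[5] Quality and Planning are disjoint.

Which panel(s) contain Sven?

Sven: Quality

From (1): Xiulan ∈ Planning.
From (2): Chen ∉ Compliance.
(5) (disjoint): Xiulan ∉ Quality.
(3) (exactly one): Sven ∈ Quality.
(5) (disjoint): Sven ∉ Planning.
Suppose Sven ∈ Compliance: no assignment then satisfies all the clues, so Sven ∉ Compliance.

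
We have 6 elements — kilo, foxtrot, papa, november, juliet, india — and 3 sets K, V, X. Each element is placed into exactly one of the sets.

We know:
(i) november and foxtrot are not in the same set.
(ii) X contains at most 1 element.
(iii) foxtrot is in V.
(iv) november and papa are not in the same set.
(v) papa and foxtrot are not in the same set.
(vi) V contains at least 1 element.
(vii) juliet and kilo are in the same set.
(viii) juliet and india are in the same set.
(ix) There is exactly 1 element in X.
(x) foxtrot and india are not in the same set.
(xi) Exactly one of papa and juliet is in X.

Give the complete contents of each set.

K = {india, juliet, kilo, november}; V = {foxtrot}; X = {papa}

From (iii): foxtrot ∈ V.
(i): november ∉ V.
(v): papa ∉ V.
(x): india ∉ V.
(viii): juliet matches india: juliet ∉ V.
(vii): kilo matches juliet: kilo ∉ V.
Suppose kilo ∉ K: no assignment then satisfies all the clues, so kilo ∈ K.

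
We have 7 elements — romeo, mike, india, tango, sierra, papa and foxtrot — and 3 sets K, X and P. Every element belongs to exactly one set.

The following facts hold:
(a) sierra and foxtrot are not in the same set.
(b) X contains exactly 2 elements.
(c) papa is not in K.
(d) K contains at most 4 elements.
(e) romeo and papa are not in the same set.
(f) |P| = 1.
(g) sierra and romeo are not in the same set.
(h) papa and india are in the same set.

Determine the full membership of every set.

K = {foxtrot, mike, romeo, tango}; X = {india, papa}; P = {sierra}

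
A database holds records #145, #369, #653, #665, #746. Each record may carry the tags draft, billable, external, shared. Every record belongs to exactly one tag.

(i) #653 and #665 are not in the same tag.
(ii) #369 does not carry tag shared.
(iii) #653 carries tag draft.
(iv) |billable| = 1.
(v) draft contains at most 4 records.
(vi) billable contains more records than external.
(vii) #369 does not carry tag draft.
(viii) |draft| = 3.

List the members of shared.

From (ii): #369 ∉ shared.
From (iii): #653 ∈ draft.
From (vii): #369 ∉ draft.
(i): #665 ∉ draft.
(viii): only 3 candidates remain for draft, so all are in.
Suppose #665 ∉ shared: no assignment then satisfies all the clues, so #665 ∈ shared.

shared = {#665}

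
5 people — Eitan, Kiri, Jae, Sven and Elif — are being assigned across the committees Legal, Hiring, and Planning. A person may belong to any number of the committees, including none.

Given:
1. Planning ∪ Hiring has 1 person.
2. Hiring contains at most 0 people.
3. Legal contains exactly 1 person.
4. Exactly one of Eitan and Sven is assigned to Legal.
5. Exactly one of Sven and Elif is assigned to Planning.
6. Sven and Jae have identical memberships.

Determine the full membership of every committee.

Legal = {Eitan}; Hiring = {}; Planning = {Elif}

(2): Hiring already has 0, so the rest are out.
Suppose Eitan ∉ Legal: no assignment then satisfies all the clues, so Eitan ∈ Legal.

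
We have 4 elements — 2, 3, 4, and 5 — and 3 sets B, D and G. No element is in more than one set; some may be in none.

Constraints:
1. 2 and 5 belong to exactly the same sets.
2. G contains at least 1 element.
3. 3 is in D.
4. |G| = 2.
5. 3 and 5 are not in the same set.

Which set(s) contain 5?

From (3): 3 ∈ D.
(5): 5 ∉ D.
(1): 2 matches 5: 2 ∉ D.
Suppose 5 ∈ B: no assignment then satisfies all the clues, so 5 ∉ B.

5: G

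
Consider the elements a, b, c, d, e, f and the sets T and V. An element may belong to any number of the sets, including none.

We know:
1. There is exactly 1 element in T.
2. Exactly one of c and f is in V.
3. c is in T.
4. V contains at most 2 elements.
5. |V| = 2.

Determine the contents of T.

From (3): c ∈ T.
(1): T already has 1, so the rest are out.

T = {c}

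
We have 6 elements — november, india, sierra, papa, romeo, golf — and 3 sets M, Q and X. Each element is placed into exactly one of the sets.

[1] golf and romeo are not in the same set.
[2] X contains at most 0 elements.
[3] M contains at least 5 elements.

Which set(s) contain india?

(2): X already has 0, so the rest are out.
Suppose india ∉ M: no assignment then satisfies all the clues, so india ∈ M.

india: M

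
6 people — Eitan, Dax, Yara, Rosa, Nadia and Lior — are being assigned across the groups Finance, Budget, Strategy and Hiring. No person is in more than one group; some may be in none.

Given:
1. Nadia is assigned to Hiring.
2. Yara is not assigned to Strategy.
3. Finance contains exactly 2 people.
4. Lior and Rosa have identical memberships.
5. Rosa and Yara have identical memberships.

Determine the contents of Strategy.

From (1): Nadia ∈ Hiring.
From (2): Yara ∉ Strategy.
(5): Rosa matches Yara: Rosa ∉ Strategy.
(4): Lior matches Rosa: Lior ∉ Strategy.
Suppose Eitan ∈ Strategy: no assignment then satisfies all the clues, so Eitan ∉ Strategy.

Strategy = {}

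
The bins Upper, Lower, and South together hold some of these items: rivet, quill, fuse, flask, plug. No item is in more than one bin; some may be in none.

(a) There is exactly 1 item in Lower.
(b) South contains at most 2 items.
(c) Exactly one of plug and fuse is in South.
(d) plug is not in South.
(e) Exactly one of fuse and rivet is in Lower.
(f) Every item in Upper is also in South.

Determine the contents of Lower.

From (d): plug ∉ South.
(c) (exactly one): fuse ∈ South.
(e) (exactly one): rivet ∈ Lower.
(f) contrapositive: plug ∉ Upper.
(a): Lower already has 1, so the rest are out.

Lower = {rivet}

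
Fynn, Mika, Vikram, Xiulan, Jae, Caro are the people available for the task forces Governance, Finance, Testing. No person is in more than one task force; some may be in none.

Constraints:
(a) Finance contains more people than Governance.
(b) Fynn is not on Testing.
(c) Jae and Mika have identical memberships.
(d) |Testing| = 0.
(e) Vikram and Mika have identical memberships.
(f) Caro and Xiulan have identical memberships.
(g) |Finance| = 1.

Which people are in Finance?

Finance = {Fynn}

From (b): Fynn ∉ Testing.
(d): Testing already has 0, so the rest are out.
Suppose Fynn ∉ Finance: no assignment then satisfies all the clues, so Fynn ∈ Finance.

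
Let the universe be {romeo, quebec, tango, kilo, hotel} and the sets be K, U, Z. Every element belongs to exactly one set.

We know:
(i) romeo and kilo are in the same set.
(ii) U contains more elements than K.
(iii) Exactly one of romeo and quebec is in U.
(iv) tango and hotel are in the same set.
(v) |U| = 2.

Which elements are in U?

U = {kilo, romeo}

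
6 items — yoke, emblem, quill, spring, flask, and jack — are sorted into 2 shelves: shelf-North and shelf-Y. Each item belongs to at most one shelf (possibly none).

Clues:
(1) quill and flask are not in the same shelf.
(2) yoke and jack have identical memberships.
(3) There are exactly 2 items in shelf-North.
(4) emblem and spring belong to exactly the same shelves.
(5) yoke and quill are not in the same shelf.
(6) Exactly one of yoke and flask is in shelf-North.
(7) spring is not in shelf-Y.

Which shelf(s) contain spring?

spring: none

From (7): spring ∉ shelf-Y.
(4): emblem matches spring: emblem ∉ shelf-Y.
Suppose spring ∈ shelf-North: no assignment then satisfies all the clues, so spring ∉ shelf-North.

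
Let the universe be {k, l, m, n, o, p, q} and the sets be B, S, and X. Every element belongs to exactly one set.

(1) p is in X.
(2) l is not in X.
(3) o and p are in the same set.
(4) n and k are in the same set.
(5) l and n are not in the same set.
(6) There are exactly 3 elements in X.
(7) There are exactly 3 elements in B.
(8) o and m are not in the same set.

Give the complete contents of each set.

B = {k, m, n}; S = {l}; X = {o, p, q}

From (1): p ∈ X.
From (2): l ∉ X.
(3): o matches p: o ∉ B.
(3): o matches p: o ∉ S.
(3): o matches p: o ∈ X.
(8): m ∉ X.
Suppose k ∉ B: no assignment then satisfies all the clues, so k ∈ B.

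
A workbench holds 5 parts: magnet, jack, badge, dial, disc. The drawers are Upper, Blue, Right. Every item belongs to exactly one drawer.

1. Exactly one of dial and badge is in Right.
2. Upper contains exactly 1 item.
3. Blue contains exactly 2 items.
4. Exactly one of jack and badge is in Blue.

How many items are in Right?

2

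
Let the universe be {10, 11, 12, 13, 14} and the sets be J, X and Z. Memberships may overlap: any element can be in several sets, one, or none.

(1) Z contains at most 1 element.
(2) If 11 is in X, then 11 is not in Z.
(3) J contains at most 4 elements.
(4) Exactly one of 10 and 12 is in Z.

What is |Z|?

1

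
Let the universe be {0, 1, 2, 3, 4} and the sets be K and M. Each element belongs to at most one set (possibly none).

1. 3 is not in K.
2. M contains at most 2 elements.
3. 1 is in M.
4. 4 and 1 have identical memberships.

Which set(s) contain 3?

3: none

From (1): 3 ∉ K.
From (3): 1 ∈ M.
(4): 4 matches 1: 4 ∉ K.
(4): 4 matches 1: 4 ∈ M.
(2): M already has 2, so the rest are out.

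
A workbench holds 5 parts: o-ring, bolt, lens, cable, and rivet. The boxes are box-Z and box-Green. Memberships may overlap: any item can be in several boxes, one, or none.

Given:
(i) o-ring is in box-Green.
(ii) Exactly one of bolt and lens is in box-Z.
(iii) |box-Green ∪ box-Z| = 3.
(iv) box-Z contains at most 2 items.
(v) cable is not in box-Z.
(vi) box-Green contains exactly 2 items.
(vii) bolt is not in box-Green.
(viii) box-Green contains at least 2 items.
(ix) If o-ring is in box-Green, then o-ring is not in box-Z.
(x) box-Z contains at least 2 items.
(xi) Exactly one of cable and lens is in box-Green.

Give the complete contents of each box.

box-Z = {lens, rivet}; box-Green = {lens, o-ring}

From (i): o-ring ∈ box-Green.
From (v): cable ∉ box-Z.
From (vii): bolt ∉ box-Green.
(ix): o-ring ∉ box-Z.
Suppose bolt ∈ box-Z: no assignment then satisfies all the clues, so bolt ∉ box-Z.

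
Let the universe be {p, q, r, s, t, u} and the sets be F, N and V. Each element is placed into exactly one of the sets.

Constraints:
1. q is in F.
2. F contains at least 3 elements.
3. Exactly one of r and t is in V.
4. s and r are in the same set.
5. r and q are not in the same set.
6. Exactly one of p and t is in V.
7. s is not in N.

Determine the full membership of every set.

From (1): q ∈ F.
From (7): s ∉ N.
(4): r matches s: r ∉ N.
(5): r ∉ F.
Only one set left: r ∈ V.
(3) (exactly one): t ∉ V.
(4): s matches r: s ∉ F.
(4): s matches r: s ∈ V.
(6) (exactly one): p ∈ V.
(2): only 3 candidates remain for F, so all are in.

F = {q, t, u}; N = {}; V = {p, r, s}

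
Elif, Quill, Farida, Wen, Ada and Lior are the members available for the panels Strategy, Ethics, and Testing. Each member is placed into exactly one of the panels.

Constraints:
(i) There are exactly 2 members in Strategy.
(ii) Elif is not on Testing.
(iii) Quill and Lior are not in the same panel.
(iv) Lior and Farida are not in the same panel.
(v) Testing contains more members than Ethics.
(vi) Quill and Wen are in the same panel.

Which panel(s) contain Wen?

Wen: Testing

From (ii): Elif ∉ Testing.
Suppose Wen ∈ Strategy: no assignment then satisfies all the clues, so Wen ∉ Strategy.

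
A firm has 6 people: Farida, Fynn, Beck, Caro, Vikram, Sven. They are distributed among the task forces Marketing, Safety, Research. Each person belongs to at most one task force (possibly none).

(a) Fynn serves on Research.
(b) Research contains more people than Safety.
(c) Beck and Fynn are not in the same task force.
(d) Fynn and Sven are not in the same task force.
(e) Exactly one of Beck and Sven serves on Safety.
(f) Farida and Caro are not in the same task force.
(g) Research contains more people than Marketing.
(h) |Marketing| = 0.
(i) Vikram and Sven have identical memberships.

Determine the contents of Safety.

Safety = {Beck}

From (a): Fynn ∈ Research.
(c): Beck ∉ Research.
(d): Sven ∉ Research.
(h): Marketing already has 0, so the rest are out.
(i): Vikram matches Sven: Vikram ∉ Research.
Suppose Farida ∈ Safety: no assignment then satisfies all the clues, so Farida ∉ Safety.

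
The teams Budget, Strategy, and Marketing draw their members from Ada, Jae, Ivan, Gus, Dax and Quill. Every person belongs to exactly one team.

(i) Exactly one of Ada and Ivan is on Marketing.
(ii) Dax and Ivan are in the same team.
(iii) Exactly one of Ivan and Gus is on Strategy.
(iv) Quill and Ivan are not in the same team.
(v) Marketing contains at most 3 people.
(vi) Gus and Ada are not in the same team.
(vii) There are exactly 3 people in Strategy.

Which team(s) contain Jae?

Jae: Strategy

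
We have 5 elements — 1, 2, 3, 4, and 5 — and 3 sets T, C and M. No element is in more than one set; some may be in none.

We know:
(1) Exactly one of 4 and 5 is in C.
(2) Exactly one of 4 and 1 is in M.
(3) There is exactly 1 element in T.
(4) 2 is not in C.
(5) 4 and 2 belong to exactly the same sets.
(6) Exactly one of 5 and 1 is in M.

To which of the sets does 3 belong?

3: T

From (4): 2 ∉ C.
(5): 4 matches 2: 4 ∉ C.
(1) (exactly one): 5 ∈ C.
(6) (exactly one): 1 ∈ M.
(2) (exactly one): 4 ∉ M.
(5): 2 matches 4: 2 ∉ M.
Suppose 3 ∉ T: no assignment then satisfies all the clues, so 3 ∈ T.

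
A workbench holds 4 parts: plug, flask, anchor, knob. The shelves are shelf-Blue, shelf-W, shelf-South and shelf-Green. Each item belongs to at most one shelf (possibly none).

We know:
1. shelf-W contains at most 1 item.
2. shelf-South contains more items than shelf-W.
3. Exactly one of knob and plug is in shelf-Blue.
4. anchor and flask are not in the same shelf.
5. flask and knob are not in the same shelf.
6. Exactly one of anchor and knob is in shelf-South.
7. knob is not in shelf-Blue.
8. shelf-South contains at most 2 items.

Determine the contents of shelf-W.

shelf-W = {}

From (7): knob ∉ shelf-Blue.
(3) (exactly one): plug ∈ shelf-Blue.
Suppose flask ∈ shelf-W: no assignment then satisfies all the clues, so flask ∉ shelf-W.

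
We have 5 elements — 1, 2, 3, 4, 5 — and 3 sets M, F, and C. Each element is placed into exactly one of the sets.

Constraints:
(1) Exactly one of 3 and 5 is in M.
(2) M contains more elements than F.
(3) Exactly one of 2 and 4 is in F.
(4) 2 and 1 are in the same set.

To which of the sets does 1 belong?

1: M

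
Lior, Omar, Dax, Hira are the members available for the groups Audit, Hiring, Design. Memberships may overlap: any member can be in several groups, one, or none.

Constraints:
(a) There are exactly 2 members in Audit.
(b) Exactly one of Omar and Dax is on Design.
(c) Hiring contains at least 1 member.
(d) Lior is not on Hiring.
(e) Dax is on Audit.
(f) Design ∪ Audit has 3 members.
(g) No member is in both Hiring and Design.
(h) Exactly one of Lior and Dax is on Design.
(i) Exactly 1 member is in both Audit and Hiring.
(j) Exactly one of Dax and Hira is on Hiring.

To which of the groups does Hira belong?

Hira: none

From (d): Lior ∉ Hiring.
From (e): Dax ∈ Audit.
Suppose Hira ∈ Audit: no assignment then satisfies all the clues, so Hira ∉ Audit.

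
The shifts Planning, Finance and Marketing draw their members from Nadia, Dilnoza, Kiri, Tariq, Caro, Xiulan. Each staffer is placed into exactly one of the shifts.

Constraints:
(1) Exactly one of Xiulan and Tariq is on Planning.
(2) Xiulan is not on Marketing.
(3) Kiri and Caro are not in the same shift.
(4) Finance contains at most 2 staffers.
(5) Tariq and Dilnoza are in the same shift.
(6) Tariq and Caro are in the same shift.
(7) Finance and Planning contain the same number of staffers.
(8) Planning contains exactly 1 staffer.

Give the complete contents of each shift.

From (2): Xiulan ∉ Marketing.
Suppose Nadia ∈ Planning: no assignment then satisfies all the clues, so Nadia ∉ Planning.

Planning = {Xiulan}; Finance = {Kiri}; Marketing = {Caro, Dilnoza, Nadia, Tariq}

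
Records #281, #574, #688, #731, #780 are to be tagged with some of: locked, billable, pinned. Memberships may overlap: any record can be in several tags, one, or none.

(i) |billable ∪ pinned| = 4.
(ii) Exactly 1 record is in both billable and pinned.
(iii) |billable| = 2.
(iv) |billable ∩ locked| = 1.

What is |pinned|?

3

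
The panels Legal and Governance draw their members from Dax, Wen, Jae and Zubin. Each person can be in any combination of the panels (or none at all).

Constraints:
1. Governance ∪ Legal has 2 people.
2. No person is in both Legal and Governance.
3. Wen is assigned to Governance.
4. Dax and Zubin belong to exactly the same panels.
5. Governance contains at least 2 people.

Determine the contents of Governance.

Governance = {Jae, Wen}

From (3): Wen ∈ Governance.
(2) (disjoint): Wen ∉ Legal.
Suppose Dax ∈ Governance: no assignment then satisfies all the clues, so Dax ∉ Governance.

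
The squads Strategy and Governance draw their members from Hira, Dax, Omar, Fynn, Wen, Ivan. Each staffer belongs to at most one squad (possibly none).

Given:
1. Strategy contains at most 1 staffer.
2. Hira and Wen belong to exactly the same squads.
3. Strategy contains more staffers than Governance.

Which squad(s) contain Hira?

Hira: none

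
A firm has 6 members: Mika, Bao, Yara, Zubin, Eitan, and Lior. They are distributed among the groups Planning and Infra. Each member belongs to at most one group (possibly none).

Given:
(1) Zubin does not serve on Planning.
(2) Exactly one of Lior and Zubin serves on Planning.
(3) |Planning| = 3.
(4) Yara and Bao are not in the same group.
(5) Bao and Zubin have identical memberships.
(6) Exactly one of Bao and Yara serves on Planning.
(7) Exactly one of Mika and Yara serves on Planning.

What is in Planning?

From (1): Zubin ∉ Planning.
(2) (exactly one): Lior ∈ Planning.
(5): Bao matches Zubin: Bao ∉ Planning.
(6) (exactly one): Yara ∈ Planning.
(7) (exactly one): Mika ∉ Planning.
(3): only 3 candidates remain for Planning, so all are in.

Planning = {Eitan, Lior, Yara}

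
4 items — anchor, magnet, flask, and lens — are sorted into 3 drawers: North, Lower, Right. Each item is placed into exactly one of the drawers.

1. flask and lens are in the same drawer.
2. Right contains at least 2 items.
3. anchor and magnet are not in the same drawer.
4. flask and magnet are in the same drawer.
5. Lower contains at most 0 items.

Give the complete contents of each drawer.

North = {anchor}; Lower = {}; Right = {flask, lens, magnet}

(5): Lower already has 0, so the rest are out.
Suppose anchor ∉ North: no assignment then satisfies all the clues, so anchor ∈ North.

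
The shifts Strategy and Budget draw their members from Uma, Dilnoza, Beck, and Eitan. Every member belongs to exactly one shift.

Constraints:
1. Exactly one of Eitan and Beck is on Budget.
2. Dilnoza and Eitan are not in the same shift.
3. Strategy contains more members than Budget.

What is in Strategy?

Strategy = {Beck, Dilnoza, Uma}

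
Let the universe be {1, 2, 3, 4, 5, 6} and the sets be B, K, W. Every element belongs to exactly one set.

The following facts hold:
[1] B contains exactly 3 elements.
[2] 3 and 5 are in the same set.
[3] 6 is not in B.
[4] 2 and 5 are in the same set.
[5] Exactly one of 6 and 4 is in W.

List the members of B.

B = {2, 3, 5}

From (3): 6 ∉ B.
Suppose 1 ∈ B: no assignment then satisfies all the clues, so 1 ∉ B.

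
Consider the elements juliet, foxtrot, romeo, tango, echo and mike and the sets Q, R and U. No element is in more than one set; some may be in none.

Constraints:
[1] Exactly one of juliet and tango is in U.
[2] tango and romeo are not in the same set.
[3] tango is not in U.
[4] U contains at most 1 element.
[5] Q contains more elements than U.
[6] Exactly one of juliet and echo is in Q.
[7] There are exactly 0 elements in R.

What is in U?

U = {juliet}

From (3): tango ∉ U.
(1) (exactly one): juliet ∈ U.
(4): U already has 1, so the rest are out.
(6) (exactly one): echo ∈ Q.
(7): R already has 0, so the rest are out.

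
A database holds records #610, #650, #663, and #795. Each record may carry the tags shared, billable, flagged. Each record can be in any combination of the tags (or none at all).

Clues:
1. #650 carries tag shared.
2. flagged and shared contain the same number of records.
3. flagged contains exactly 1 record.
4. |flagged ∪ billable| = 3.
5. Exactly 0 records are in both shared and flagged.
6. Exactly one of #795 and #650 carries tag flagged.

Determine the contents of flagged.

flagged = {#795}

From (1): #650 ∈ shared.
Suppose #610 ∈ flagged: no assignment then satisfies all the clues, so #610 ∉ flagged.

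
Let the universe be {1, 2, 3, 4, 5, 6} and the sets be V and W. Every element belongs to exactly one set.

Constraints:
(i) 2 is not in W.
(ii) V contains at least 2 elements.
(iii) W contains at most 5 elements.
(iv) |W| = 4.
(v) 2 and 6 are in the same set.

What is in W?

W = {1, 3, 4, 5}

From (i): 2 ∉ W.
(v): 6 matches 2: 6 ∉ W.
Only one set left: 2 ∈ V.
Only one set left: 6 ∈ V.
(iv): only 4 candidates remain for W, so all are in.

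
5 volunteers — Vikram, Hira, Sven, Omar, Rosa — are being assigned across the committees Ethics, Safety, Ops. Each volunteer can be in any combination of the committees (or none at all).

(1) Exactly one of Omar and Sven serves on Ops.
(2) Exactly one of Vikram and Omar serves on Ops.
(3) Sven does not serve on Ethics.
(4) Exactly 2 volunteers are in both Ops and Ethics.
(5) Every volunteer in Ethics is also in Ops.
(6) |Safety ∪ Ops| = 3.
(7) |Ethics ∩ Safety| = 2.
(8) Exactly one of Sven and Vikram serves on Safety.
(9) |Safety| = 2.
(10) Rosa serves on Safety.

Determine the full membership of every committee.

Ethics = {Rosa, Vikram}; Safety = {Rosa, Vikram}; Ops = {Rosa, Sven, Vikram}

From (3): Sven ∉ Ethics.
From (10): Rosa ∈ Safety.
Suppose Vikram ∉ Ethics: no assignment then satisfies all the clues, so Vikram ∈ Ethics.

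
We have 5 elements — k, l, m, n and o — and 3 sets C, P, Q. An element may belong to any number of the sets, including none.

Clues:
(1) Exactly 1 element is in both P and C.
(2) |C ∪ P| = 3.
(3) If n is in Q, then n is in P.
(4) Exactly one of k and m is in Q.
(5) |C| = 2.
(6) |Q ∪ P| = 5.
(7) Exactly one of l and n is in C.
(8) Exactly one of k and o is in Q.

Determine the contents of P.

P = {k, n}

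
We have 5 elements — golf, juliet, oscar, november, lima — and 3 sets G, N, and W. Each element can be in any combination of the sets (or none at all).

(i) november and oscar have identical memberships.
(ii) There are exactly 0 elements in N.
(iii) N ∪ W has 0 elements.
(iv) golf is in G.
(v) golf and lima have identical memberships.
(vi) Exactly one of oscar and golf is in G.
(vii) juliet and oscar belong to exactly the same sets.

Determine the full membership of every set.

G = {golf, lima}; N = {}; W = {}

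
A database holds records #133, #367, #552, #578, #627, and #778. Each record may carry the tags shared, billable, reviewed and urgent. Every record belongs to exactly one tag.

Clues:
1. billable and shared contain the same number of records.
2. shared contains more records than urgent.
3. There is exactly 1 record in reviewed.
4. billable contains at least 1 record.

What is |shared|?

2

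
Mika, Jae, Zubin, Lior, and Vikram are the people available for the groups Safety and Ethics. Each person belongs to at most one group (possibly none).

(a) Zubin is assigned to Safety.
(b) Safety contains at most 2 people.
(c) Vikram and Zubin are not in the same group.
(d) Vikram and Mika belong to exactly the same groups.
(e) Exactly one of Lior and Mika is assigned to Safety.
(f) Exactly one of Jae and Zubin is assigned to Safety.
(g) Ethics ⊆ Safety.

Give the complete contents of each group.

Safety = {Lior, Zubin}; Ethics = {}

From (a): Zubin ∈ Safety.
(c): Vikram ∉ Safety.
(d): Mika matches Vikram: Mika ∉ Safety.
(e) (exactly one): Lior ∈ Safety.
(f) (exactly one): Jae ∉ Safety.
(g) contrapositive: Mika ∉ Ethics.
(g) contrapositive: Jae ∉ Ethics.
(g) contrapositive: Vikram ∉ Ethics.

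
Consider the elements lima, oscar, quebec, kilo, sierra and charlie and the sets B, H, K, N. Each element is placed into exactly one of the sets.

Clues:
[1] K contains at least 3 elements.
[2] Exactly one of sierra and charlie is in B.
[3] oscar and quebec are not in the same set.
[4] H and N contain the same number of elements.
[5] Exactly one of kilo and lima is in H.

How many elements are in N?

1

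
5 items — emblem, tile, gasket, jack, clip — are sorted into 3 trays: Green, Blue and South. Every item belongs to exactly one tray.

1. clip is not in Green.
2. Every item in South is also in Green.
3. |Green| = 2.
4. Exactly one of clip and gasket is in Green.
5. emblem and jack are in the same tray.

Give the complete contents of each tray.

Green = {gasket, tile}; Blue = {clip, emblem, jack}; South = {}

From (1): clip ∉ Green.
(2) contrapositive: clip ∉ South.
(4) (exactly one): gasket ∈ Green.
Only one tray left: clip ∈ Blue.
Suppose emblem ∈ Green: no assignment then satisfies all the clues, so emblem ∉ Green.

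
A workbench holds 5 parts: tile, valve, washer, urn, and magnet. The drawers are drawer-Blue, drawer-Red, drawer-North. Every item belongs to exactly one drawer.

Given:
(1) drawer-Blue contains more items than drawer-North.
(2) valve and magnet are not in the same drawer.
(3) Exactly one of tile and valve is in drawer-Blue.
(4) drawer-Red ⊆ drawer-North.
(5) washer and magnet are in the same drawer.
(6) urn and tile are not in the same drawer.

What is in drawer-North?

drawer-North = {urn, valve}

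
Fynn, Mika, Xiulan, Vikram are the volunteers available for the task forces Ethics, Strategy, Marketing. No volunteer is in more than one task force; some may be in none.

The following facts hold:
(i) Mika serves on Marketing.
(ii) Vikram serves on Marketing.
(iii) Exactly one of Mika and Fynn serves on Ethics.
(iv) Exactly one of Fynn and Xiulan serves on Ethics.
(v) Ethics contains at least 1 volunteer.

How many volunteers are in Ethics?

1

From (i): Mika ∈ Marketing.
From (ii): Vikram ∈ Marketing.
(iii) (exactly one): Fynn ∈ Ethics.
(iv) (exactly one): Xiulan ∉ Ethics.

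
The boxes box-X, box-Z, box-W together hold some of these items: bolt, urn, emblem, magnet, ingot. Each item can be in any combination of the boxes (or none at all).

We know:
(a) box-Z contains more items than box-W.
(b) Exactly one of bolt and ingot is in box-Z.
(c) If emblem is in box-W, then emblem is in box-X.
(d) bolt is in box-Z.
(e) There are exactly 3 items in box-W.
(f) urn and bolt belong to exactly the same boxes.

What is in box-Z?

box-Z = {bolt, emblem, magnet, urn}

From (d): bolt ∈ box-Z.
(b) (exactly one): ingot ∉ box-Z.
(f): urn matches bolt: urn ∈ box-Z.
Suppose emblem ∉ box-Z: no assignment then satisfies all the clues, so emblem ∈ box-Z.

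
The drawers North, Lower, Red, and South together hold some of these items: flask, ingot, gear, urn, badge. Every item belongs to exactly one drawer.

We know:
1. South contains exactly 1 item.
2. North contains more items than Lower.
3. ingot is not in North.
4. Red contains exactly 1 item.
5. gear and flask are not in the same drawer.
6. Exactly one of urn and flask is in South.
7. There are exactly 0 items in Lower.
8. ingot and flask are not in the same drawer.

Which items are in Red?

Red = {ingot}

From (3): ingot ∉ North.
(7): Lower already has 0, so the rest are out.
Suppose flask ∈ Red: no assignment then satisfies all the clues, so flask ∉ Red.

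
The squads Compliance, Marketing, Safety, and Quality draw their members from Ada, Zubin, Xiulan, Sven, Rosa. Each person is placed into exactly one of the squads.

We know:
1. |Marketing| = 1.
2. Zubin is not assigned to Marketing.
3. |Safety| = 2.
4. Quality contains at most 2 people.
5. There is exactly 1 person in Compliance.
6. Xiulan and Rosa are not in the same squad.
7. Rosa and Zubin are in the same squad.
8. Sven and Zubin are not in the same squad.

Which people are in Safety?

Safety = {Rosa, Zubin}

From (2): Zubin ∉ Marketing.
(7): Rosa matches Zubin: Rosa ∉ Marketing.
Suppose Ada ∈ Safety: no assignment then satisfies all the clues, so Ada ∉ Safety.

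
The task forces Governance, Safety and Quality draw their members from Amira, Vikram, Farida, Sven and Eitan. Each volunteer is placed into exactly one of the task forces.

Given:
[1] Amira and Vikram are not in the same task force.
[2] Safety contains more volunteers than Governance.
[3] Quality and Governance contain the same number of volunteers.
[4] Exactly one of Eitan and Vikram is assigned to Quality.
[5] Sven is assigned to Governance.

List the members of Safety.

Safety = {Amira, Eitan, Farida}

From (5): Sven ∈ Governance.
Suppose Amira ∉ Safety: no assignment then satisfies all the clues, so Amira ∈ Safety.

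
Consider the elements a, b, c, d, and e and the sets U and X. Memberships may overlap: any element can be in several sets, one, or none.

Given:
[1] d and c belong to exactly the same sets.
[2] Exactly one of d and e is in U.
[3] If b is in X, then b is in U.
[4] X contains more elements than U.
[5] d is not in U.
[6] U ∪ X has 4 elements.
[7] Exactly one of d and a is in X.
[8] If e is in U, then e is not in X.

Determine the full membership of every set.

U = {b, e}; X = {b, c, d}

From (5): d ∉ U.
(1): c matches d: c ∉ U.
(2) (exactly one): e ∈ U.
(8): e ∉ X.
Suppose a ∈ U: no assignment then satisfies all the clues, so a ∉ U.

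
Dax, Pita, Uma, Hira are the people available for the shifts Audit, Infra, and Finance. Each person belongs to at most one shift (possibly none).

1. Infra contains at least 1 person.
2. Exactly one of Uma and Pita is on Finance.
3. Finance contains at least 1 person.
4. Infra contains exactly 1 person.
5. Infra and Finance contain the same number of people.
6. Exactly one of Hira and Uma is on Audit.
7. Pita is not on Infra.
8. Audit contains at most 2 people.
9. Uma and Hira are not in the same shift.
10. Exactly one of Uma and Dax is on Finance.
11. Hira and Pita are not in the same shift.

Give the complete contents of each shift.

Audit = {Hira}; Infra = {Dax}; Finance = {Uma}

From (7): Pita ∉ Infra.
Suppose Dax ∈ Audit: no assignment then satisfies all the clues, so Dax ∉ Audit.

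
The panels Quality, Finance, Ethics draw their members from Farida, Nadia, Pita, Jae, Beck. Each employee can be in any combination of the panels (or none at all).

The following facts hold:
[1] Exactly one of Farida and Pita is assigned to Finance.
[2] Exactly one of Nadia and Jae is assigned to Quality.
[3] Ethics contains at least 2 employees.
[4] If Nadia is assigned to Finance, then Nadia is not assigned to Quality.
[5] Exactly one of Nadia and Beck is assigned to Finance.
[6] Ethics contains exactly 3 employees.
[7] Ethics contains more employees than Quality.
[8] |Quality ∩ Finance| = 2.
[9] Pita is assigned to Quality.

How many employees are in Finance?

3

From (9): Pita ∈ Quality.
Suppose Farida ∈ Quality: no assignment then satisfies all the clues, so Farida ∉ Quality.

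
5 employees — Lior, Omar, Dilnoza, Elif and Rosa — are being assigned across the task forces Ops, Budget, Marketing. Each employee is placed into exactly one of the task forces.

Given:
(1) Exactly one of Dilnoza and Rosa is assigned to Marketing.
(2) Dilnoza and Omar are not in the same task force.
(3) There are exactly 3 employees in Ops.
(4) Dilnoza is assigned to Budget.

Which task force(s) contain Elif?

Elif: Ops

From (4): Dilnoza ∈ Budget.
(1) (exactly one): Rosa ∈ Marketing.
(2): Omar ∉ Budget.
(3): only 3 candidates remain for Ops, so all are in.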